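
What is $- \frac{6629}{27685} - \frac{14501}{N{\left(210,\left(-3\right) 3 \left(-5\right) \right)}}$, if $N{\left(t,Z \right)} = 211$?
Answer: $- \frac{57551272}{834505} \approx -68.965$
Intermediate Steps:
$- \frac{6629}{27685} - \frac{14501}{N{\left(210,\left(-3\right) 3 \left(-5\right) \right)}} = - \frac{6629}{27685} - \frac{14501}{211} = \left(-6629\right) \frac{1}{27685} - \frac{14501}{211} = - \frac{947}{3955} - \frac{14501}{211} = - \frac{57551272}{834505}$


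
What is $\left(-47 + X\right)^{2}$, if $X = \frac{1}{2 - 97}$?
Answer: $\frac{19945156}{9025} \approx 2210.0$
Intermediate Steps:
$X = - \frac{1}{95}$ ($X = \frac{1}{-95} = - \frac{1}{95} \approx -0.010526$)
$\left(-47 + X\right)^{2} = \left(-47 - \frac{1}{95}\right)^{2} = \left(- \frac{4466}{95}\right)^{2} = \frac{19945156}{9025}$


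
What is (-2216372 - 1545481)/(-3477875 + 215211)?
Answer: 3761853/3262664 ≈ 1.1530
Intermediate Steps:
(-2216372 - 1545481)/(-3477875 + 215211) = -3761853/(-3262664) = -3761853*(-1/3262664) = 3761853/3262664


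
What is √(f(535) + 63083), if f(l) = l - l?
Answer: √63083 ≈ 251.16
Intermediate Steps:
f(l) = 0
√(f(535) + 63083) = √(0 + 63083) = √63083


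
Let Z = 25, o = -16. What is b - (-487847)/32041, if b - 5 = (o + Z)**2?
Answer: 3243373/32041 ≈ 101.23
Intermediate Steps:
b = 86 (b = 5 + (-16 + 25)**2 = 5 + 9**2 = 5 + 81 = 86)
b - (-487847)/32041 = 86 - (-487847)/32041 = 86 - 1*(-487847/32041) = 86 + 487847/32041 = 3243373/32041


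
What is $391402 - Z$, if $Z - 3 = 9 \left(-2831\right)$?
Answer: $416878$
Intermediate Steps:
$Z = -25476$ ($Z = 3 + 9 \left(-2831\right) = 3 - 25479 = -25476$)
$391402 - Z = 391402 - -25476 = 391402 + 25476 = 416878$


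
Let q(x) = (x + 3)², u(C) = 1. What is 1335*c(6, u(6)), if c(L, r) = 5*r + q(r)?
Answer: 28035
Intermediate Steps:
q(x) = (3 + x)²
c(L, r) = (3 + r)² + 5*r (c(L, r) = 5*r + (3 + r)² = (3 + r)² + 5*r)
1335*c(6, u(6)) = 1335*((3 + 1)² + 5*1) = 1335*(4² + 5) = 1335*(16 + 5) = 1335*21 = 28035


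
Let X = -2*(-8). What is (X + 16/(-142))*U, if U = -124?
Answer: -139872/71 ≈ -1970.0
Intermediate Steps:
X = 16
(X + 16/(-142))*U = (16 + 16/(-142))*(-124) = (16 + 16*(-1/142))*(-124) = (16 - 8/71)*(-124) = (1128/71)*(-124) = -139872/71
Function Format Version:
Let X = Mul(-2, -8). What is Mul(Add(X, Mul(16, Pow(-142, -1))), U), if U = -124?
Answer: Rational(-139872, 71) ≈ -1970.0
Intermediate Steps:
X = 16
Mul(Add(X, Mul(16, Pow(-142, -1))), U) = Mul(Add(16, Mul(16, Pow(-142, -1))), -124) = Mul(Add(16, Mul(16, Rational(-1, 142))), -124) = Mul(Add(16, Rational(-8, 71)), -124) = Mul(Rational(1128, 71), -124) = Rational(-139872, 71)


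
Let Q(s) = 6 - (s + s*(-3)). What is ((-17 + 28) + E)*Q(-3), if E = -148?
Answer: 0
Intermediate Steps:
Q(s) = 6 + 2*s (Q(s) = 6 - (s - 3*s) = 6 - (-2)*s = 6 + 2*s)
((-17 + 28) + E)*Q(-3) = ((-17 + 28) - 148)*(6 + 2*(-3)) = (11 - 148)*(6 - 6) = -137*0 = 0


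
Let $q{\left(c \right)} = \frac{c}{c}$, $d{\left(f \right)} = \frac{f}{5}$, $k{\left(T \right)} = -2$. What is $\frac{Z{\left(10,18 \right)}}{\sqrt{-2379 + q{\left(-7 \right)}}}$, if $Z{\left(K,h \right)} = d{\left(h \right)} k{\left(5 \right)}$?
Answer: $\frac{18 i \sqrt{2378}}{5945} \approx 0.14765 i$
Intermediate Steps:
$d{\left(f \right)} = \frac{f}{5}$ ($d{\left(f \right)} = f \frac{1}{5} = \frac{f}{5}$)
$Z{\left(K,h \right)} = - \frac{2 h}{5}$ ($Z{\left(K,h \right)} = \frac{h}{5} \left(-2\right) = - \frac{2 h}{5}$)
$q{\left(c \right)} = 1$
$\frac{Z{\left(10,18 \right)}}{\sqrt{-2379 + q{\left(-7 \right)}}} = \frac{\left(- \frac{2}{5}\right) 18}{\sqrt{-2379 + 1}} = - \frac{36}{5 \sqrt{-2378}} = - \frac{36}{5 i \sqrt{2378}} = - \frac{36 \left(- \frac{i \sqrt{2378}}{2378}\right)}{5} = \frac{18 i \sqrt{2378}}{5945}$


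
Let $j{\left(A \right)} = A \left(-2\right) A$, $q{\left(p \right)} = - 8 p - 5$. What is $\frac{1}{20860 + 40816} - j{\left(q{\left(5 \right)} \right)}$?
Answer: $\frac{249787801}{61676} \approx 4050.0$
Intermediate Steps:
$q{\left(p \right)} = -5 - 8 p$
$j{\left(A \right)} = - 2 A^{2}$ ($j{\left(A \right)} = - 2 A A = - 2 A^{2}$)
$\frac{1}{20860 + 40816} - j{\left(q{\left(5 \right)} \right)} = \frac{1}{20860 + 40816} - - 2 \left(-5 - 40\right)^{2} = \frac{1}{61676} - - 2 \left(-5 - 40\right)^{2} = \frac{1}{61676} - - 2 \left(-45\right)^{2} = \frac{1}{61676} - \left(-2\right) 2025 = \frac{1}{61676} - -4050 = \frac{1}{61676} + 4050 = \frac{249787801}{61676}$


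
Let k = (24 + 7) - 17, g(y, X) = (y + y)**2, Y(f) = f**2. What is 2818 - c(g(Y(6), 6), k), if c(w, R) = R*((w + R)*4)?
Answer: -288270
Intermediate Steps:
g(y, X) = 4*y**2 (g(y, X) = (2*y)**2 = 4*y**2)
k = 14 (k = 31 - 17 = 14)
c(w, R) = R*(4*R + 4*w) (c(w, R) = R*((R + w)*4) = R*(4*R + 4*w))
2818 - c(g(Y(6), 6), k) = 2818 - 4*14*(14 + 4*(6**2)**2) = 2818 - 4*14*(14 + 4*36**2) = 2818 - 4*14*(14 + 4*1296) = 2818 - 4*14*(14 + 5184) = 2818 - 4*14*5198 = 2818 - 1*291088 = 2818 - 291088 = -288270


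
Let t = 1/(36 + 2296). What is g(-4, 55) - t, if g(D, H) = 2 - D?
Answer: 13991/2332 ≈ 5.9996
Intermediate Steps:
t = 1/2332 ≈ 0.00042882
g(-4, 55) - t = (2 - 1*(-4)) - 1*1/2332 = (2 + 4) - 1/2332 = 6 - 1/2332 = 13991/2332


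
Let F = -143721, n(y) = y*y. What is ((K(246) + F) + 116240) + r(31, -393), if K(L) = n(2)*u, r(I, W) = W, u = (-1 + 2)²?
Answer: -27870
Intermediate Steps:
n(y) = y²
u = 1 (u = 1² = 1)
K(L) = 4 (K(L) = 2²*1 = 4*1 = 4)
((K(246) + F) + 116240) + r(31, -393) = ((4 - 143721) + 116240) - 393 = (-143717 + 116240) - 393 = -27477 - 393 = -27870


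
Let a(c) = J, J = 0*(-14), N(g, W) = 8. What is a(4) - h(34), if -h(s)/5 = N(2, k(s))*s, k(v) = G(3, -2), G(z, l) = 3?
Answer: 1360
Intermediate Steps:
k(v) = 3
h(s) = -40*s
J = 0
a(c) = 0
a(4) - h(34) = 0 - (-40)*34 = 0 - 1*(-1360) = 0 + 1360 = 1360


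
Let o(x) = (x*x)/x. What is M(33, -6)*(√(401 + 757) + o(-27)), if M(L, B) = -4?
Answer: 108 - 4*√1158 ≈ -28.118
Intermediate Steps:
o(x) = x (o(x) = x²/x = x)
M(33, -6)*(√(401 + 757) + o(-27)) = -4*(√(401 + 757) - 27) = -4*(√1158 - 27) = -4*(-27 + √1158) = 108 - 4*√1158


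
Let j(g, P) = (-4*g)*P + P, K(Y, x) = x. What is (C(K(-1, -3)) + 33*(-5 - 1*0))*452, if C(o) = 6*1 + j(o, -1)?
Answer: -77744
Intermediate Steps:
j(g, P) = P - 4*P*g (j(g, P) = -4*P*g + P = P - 4*P*g)
C(o) = 5 + 4*o (C(o) = 6*1 - (1 - 4*o) = 6 + (-1 + 4*o) = 5 + 4*o)
(C(K(-1, -3)) + 33*(-5 - 1*0))*452 = ((5 + 4*(-3)) + 33*(-5 - 1*0))*452 = ((5 - 12) + 33*(-5 + 0))*452 = (-7 + 33*(-5))*452 = (-7 - 165)*452 = -172*452 = -77744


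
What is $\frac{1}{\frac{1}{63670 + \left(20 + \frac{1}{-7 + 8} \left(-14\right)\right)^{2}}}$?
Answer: $63706$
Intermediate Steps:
$\frac{1}{\frac{1}{63670 + \left(20 + \frac{1}{-7 + 8} \left(-14\right)\right)^{2}}} = \frac{1}{\frac{1}{63670 + \left(20 + 1^{-1} \left(-14\right)\right)^{2}}} = \frac{1}{\frac{1}{63670 + \left(20 + 1 \left(-14\right)\right)^{2}}} = \frac{1}{\frac{1}{63670 + \left(20 - 14\right)^{2}}} = \frac{1}{\frac{1}{63670 + 6^{2}}} = \frac{1}{\frac{1}{63670 + 36}} = \frac{1}{\frac{1}{63706}} = 63706$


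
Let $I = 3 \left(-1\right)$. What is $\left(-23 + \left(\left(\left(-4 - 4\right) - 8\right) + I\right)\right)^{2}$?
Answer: $1764$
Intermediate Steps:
$I = -3$
$\left(-23 + \left(\left(\left(-4 - 4\right) - 8\right) + I\right)\right)^{2} = \left(-23 - 19\right)^{2} = \left(-42\right)^{2} = 1764$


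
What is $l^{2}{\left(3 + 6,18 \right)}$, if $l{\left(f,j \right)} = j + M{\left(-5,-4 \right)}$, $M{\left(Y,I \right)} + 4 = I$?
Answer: $100$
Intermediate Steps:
$M{\left(Y,I \right)} = -4 + I$
$l{\left(f,j \right)} = -8 + j$ ($l{\left(f,j \right)} = j - 8 = -8 + j$)
$l^{2}{\left(3 + 6,18 \right)} = \left(-8 + 18\right)^{2} = 10^{2} = 100$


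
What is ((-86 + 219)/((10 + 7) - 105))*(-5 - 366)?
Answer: 49343/88 ≈ 560.72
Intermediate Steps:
((-86 + 219)/((10 + 7) - 105))*(-5 - 366) = (133/(17 - 105))*(-371) = (133/(-88))*(-371) = (133*(-1/88))*(-371) = -133/88*(-371) = 49343/88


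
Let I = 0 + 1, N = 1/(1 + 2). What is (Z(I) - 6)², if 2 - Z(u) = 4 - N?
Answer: 529/9 ≈ 58.778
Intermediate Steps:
N = ⅓ (N = 1/3 = ⅓ ≈ 0.33333)
I = 1
Z(u) = -5/3 (Z(u) = 2 - (4 - 1*⅓) = 2 - (4 - ⅓) = 2 - 1*11/3 = 2 - 11/3 = -5/3)
(Z(I) - 6)² = (-5/3 - 6)² = (-23/3)² = 529/9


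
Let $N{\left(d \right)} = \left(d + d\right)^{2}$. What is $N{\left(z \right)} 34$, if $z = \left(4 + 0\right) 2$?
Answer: $8704$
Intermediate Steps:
$z = 8$ ($z = 4 \cdot 2 = 8$)
$N{\left(d \right)} = 4 d^{2}$ ($N{\left(d \right)} = \left(2 d\right)^{2} = 4 d^{2}$)
$N{\left(z \right)} 34 = 4 \cdot 8^{2} \cdot 34 = 4 \cdot 64 \cdot 34 = 256 \cdot 34 = 8704$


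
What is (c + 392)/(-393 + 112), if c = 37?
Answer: -429/281 ≈ -1.5267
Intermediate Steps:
(c + 392)/(-393 + 112) = (37 + 392)/(-393 + 112) = 429/(-281) = 429*(-1/281) = -429/281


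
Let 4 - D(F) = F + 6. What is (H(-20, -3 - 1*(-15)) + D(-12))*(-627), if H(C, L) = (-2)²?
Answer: -8778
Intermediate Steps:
H(C, L) = 4
D(F) = -2 - F (D(F) = 4 - (F + 6) = 4 - (6 + F) = 4 + (-6 - F) = -2 - F)
(H(-20, -3 - 1*(-15)) + D(-12))*(-627) = (4 + (-2 - 1*(-12)))*(-627) = (4 + (-2 + 12))*(-627) = (4 + 10)*(-627) = 14*(-627) = -8778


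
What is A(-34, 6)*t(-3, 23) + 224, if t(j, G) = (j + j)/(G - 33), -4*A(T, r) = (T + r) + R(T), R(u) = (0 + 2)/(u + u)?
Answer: 155179/680 ≈ 228.20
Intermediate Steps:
R(u) = 1/u (R(u) = 2/((2*u)) = 2*(1/(2*u)) = 1/u)
A(T, r) = -T/4 - r/4 - 1/(4*T) (A(T, r) = -((T + r) + 1/T)/4 = -(T + r + 1/T)/4 = -T/4 - r/4 - 1/(4*T))
t(j, G) = 2*j/(-33 + G) (t(j, G) = (2*j)/(-33 + G) = 2*j/(-33 + G))
A(-34, 6)*t(-3, 23) + 224 = ((1/4)*(-1 - 34*(-1*(-34) - 1*6))/(-34))*(2*(-3)/(-33 + 23)) + 224 = ((1/4)*(-1/34)*(-1 - 34*(34 - 6)))*(2*(-3)/(-10)) + 224 = ((1/4)*(-1/34)*(-1 - 34*28))*(2*(-3)*(-1/10)) + 224 = ((1/4)*(-1/34)*(-1 - 952))*(3/5) + 224 = ((1/4)*(-1/34)*(-953))*(3/5) + 224 = (953/136)*(3/5) + 224 = 2859/680 + 224 = 155179/680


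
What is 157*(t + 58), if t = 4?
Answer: 9734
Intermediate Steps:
157*(t + 58) = 157*(4 + 58) = 157*62 = 9734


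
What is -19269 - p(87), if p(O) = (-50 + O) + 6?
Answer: -19312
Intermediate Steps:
p(O) = -44 + O
-19269 - p(87) = -19269 - (-44 + 87) = -19269 - 1*43 = -19269 - 43 = -19312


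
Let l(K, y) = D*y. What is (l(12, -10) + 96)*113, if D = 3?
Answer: 7458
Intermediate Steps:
l(K, y) = 3*y
(l(12, -10) + 96)*113 = (3*(-10) + 96)*113 = (-30 + 96)*113 = 66*113 = 7458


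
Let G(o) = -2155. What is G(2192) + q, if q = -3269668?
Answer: -3271823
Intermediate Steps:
G(2192) + q = -2155 - 3269668 = -3271823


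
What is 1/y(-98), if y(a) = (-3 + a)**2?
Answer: 1/10201 ≈ 9.8030e-5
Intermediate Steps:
1/y(-98) = 1/((-3 - 98)**2) = 1/((-101)**2) = 1/10201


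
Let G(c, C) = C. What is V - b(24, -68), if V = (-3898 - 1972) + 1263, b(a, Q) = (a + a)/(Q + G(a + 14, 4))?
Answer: -18425/4 ≈ -4606.3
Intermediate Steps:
b(a, Q) = 2*a/(4 + Q) (b(a, Q) = (a + a)/(Q + 4) = (2*a)/(4 + Q) = 2*a/(4 + Q))
V = -4607 (V = -5870 + 1263 = -4607)
V - b(24, -68) = -4607 - 2*24/(4 - 68) = -4607 - 2*24/(-64) = -4607 - 2*24*(-1)/64 = -4607 - 1*(-3/4) = -4607 + 3/4 = -18425/4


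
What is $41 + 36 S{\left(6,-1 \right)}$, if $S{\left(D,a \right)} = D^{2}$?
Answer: $1337$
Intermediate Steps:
$41 + 36 S{\left(6,-1 \right)} = 41 + 36 \cdot 6^{2} = 41 + 36 \cdot 36 = 41 + 1296 = 1337$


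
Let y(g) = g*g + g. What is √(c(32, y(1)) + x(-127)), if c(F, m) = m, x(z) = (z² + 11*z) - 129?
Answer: √14605 ≈ 120.85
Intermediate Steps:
x(z) = -129 + z² + 11*z
y(g) = g + g² (y(g) = g² + g = g + g²)
√(c(32, y(1)) + x(-127)) = √(1*(1 + 1) + (-129 + (-127)² + 11*(-127))) = √(1*2 + (-129 + 16129 - 1397)) = √(2 + 14603) = √14605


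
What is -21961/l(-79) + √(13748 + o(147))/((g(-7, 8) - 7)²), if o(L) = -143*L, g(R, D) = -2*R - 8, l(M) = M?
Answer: 21961/79 + I*√7273 ≈ 277.99 + 85.282*I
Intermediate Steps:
g(R, D) = -8 - 2*R
-21961/l(-79) + √(13748 + o(147))/((g(-7, 8) - 7)²) = -21961/(-79) + √(13748 - 143*147)/(((-8 - 2*(-7)) - 7)²) = -21961*(-1/79) + √(13748 - 21021)/(((-8 + 14) - 7)²) = 21961/79 + √(-7273)/((6 - 7)²) = 21961/79 + (I*√7273)/((-1)²) = 21961/79 + (I*√7273)/1 = 21961/79 + (I*√7273)*1 = 21961/79 + I*√7273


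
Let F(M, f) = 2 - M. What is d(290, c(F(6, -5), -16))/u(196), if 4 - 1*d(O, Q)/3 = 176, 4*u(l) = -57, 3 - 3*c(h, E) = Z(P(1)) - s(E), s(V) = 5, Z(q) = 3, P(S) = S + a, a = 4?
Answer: 688/19 ≈ 36.211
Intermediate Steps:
P(S) = 4 + S (P(S) = S + 4 = 4 + S)
c(h, E) = 5/3 (c(h, E) = 1 - (3 - 1*5)/3 = 1 - (3 - 5)/3 = 1 - 1/3*(-2) = 1 + 2/3 = 5/3)
u(l) = -57/4 (u(l) = (1/4)*(-57) = -57/4)
d(O, Q) = -516 (d(O, Q) = 12 - 3*176 = 12 - 528 = -516)
d(290, c(F(6, -5), -16))/u(196) = -516/(-57/4) = -516*(-4/57) = 688/19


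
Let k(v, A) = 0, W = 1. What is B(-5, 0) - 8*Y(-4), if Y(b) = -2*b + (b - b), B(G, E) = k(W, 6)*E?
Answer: -64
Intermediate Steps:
B(G, E) = 0 (B(G, E) = 0*E = 0)
Y(b) = -2*b (Y(b) = -2*b + 0 = -2*b)
B(-5, 0) - 8*Y(-4) = 0 - (-16)*(-4) = 0 - 8*8 = 0 - 64 = -64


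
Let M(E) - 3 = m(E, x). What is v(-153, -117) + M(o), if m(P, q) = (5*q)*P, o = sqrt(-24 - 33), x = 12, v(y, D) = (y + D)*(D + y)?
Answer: 72903 + 60*I*sqrt(57) ≈ 72903.0 + 452.99*I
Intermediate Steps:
v(y, D) = (D + y)**2 (v(y, D) = (D + y)*(D + y) = (D + y)**2)
o = I*sqrt(57) (o = sqrt(-57) = I*sqrt(57) ≈ 7.5498*I)
m(P, q) = 5*P*q
M(E) = 3 + 60*E (M(E) = 3 + 5*E*12 = 3 + 60*E)
v(-153, -117) + M(o) = (-117 - 153)**2 + (3 + 60*(I*sqrt(57))) = (-270)**2 + (3 + 60*I*sqrt(57)) = 72900 + (3 + 60*I*sqrt(57)) = 72903 + 60*I*sqrt(57)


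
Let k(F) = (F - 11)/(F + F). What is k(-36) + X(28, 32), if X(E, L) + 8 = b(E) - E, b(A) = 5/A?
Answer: -17725/504 ≈ -35.169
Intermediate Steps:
X(E, L) = -8 - E + 5/E (X(E, L) = -8 + (5/E - E) = -8 + (-E + 5/E) = -8 - E + 5/E)
k(F) = (-11 + F)/(2*F) (k(F) = (-11 + F)/((2*F)) = (-11 + F)*(1/(2*F)) = (-11 + F)/(2*F))
k(-36) + X(28, 32) = (1/2)*(-11 - 36)/(-36) + (-8 - 1*28 + 5/28) = (1/2)*(-1/36)*(-47) + (-8 - 28 + 5*(1/28)) = 47/72 + (-8 - 28 + 5/28) = 47/72 - 1003/28 = -17725/504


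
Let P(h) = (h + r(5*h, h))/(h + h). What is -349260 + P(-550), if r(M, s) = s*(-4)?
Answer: -698523/2 ≈ -3.4926e+5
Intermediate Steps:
r(M, s) = -4*s
P(h) = -3/2 (P(h) = (h - 4*h)/(h + h) = (-3*h)/((2*h)) = (-3*h)*(1/(2*h)) = -3/2)
-349260 + P(-550) = -349260 - 3/2 = -698523/2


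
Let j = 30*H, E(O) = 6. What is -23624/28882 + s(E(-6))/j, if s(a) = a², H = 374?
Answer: -11000897/13502335 ≈ -0.81474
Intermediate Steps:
j = 11220 (j = 30*374 = 11220)
-23624/28882 + s(E(-6))/j = -23624/28882 + 6²/11220 = -23624*1/28882 + 36*(1/11220) = -11812/14441 + 3/935 = -11000897/13502335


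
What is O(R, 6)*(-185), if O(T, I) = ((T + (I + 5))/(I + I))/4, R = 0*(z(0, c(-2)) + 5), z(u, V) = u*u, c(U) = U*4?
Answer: -2035/48 ≈ -42.396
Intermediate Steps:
c(U) = 4*U
z(u, V) = u**2
R = 0 (R = 0*(0**2 + 5) = 0*(0 + 5) = 0*5 = 0)
O(T, I) = (5 + I + T)/(8*I) (O(T, I) = ((T + (5 + I))/((2*I)))*(1/4) = ((5 + I + T)*(1/(2*I)))*(1/4) = ((5 + I + T)/(2*I))*(1/4) = (5 + I + T)/(8*I))
O(R, 6)*(-185) = ((1/8)*(5 + 6 + 0)/6)*(-185) = ((1/8)*(1/6)*11)*(-185) = (11/48)*(-185) = -2035/48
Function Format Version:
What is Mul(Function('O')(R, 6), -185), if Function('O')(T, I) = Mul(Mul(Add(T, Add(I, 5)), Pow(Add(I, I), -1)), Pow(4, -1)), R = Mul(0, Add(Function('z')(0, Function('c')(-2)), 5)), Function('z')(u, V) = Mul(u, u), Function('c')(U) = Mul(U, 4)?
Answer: Rational(-2035, 48) ≈ -42.396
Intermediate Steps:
Function('c')(U) = Mul(4, U)
Function('z')(u, V) = Pow(u, 2)
R = 0 (R = Mul(0, Add(Pow(0, 2), 5)) = Mul(0, Add(0, 5)) = Mul(0, 5) = 0)
Function('O')(T, I) = Mul(Rational(1, 8), Pow(I, -1), Add(5, I, T)) (Function('O')(T, I) = Mul(Mul(Add(T, Add(5, I)), Pow(Mul(2, I), -1)), Rational(1, 4)) = Mul(Mul(Add(5, I, T), Mul(Rational(1, 2), Pow(I, -1))), Rational(1, 4)) = Mul(Mul(Rational(1, 2), Pow(I, -1), Add(5, I, T)), Rational(1, 4)) = Mul(Rational(1, 8), Pow(I, -1), Add(5, I, T)))
Mul(Function('O')(R, 6), -185) = Mul(Mul(Rational(1, 8), Pow(6, -1), Add(5, 6, 0)), -185) = Mul(Mul(Rational(1, 8), Rational(1, 6), 11), -185) = Mul(Rational(11, 48), -185) = Rational(-2035, 48)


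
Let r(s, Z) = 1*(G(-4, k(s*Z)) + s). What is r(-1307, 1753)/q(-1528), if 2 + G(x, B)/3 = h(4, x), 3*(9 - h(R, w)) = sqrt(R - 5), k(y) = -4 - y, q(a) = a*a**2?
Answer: 643/1783774976 + I/3567549952 ≈ 3.6047e-7 + 2.803e-10*I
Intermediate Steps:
q(a) = a**3
h(R, w) = 9 - sqrt(-5 + R)/3 (h(R, w) = 9 - sqrt(R - 5)/3 = 9 - sqrt(-5 + R)/3)
G(x, B) = 21 - I (G(x, B) = -6 + 3*(9 - sqrt(-5 + 4)/3) = -6 + 3*(9 - I/3) = -6 + (27 - I) = 21 - I)
r(s, Z) = 21 + s - I (r(s, Z) = 1*((21 - I) + s) = 1*(21 + s - I) = 21 + s - I)
r(-1307, 1753)/q(-1528) = (21 - 1307 - I)/((-1528)**3) = (-1286 - I)/(-3567549952) = (-1286 - I)*(-1/3567549952) = 643/1783774976 + I/3567549952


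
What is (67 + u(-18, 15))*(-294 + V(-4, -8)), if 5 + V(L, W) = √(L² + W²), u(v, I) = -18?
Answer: -14651 + 196*√5 ≈ -14213.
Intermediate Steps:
V(L, W) = -5 + √(L² + W²)
(67 + u(-18, 15))*(-294 + V(-4, -8)) = (67 - 18)*(-294 + (-5 + √((-4)² + (-8)²))) = 49*(-294 + (-5 + √(16 + 64))) = 49*(-294 + (-5 + √80)) = 49*(-294 + (-5 + 4*√5)) = 49*(-299 + 4*√5) = -14651 + 196*√5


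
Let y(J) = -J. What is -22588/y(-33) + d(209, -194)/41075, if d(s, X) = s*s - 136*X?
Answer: -185097991/271095 ≈ -682.78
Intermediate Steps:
d(s, X) = s**2 - 136*X
-22588/y(-33) + d(209, -194)/41075 = -22588/((-1*(-33))) + (209**2 - 136*(-194))/41075 = -22588/33 + (43681 + 26384)*(1/41075) = -22588*1/33 + 70065*(1/41075) = -22588/33 + 14013/8215 = -185097991/271095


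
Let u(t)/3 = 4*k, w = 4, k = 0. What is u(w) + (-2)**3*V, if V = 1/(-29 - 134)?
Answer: 8/163 ≈ 0.049080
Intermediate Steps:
V = -1/163 (V = 1/(-163) = -1/163 ≈ -0.0061350)
u(t) = 0 (u(t) = 3*(4*0) = 3*0 = 0)
u(w) + (-2)**3*V = 0 + (-2)**3*(-1/163) = 0 - 8*(-1/163) = 0 + 8/163 = 8/163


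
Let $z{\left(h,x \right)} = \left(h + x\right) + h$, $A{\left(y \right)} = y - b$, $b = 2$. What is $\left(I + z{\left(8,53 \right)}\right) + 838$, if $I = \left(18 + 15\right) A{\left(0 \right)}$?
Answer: $841$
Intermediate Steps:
$A{\left(y \right)} = -2 + y$ ($A{\left(y \right)} = y - 2 = -2 + y$)
$z{\left(h,x \right)} = x + 2 h$
$I = -66$ ($I = \left(18 + 15\right) \left(-2 + 0\right) = 33 \left(-2\right) = -66$)
$\left(I + z{\left(8,53 \right)}\right) + 838 = \left(-66 + \left(53 + 2 \cdot 8\right)\right) + 838 = \left(-66 + \left(53 + 16\right)\right) + 838 = \left(-66 + 69\right) + 838 = 3 + 838 = 841$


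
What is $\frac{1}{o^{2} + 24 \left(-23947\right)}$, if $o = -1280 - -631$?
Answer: $- \frac{1}{153527} \approx -6.5135 \cdot 10^{-6}$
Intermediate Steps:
$o = -649$ ($o = -1280 + 631 = -649$)
$\frac{1}{o^{2} + 24 \left(-23947\right)} = \frac{1}{\left(-649\right)^{2} + 24 \left(-23947\right)} = \frac{1}{421201 - 574728} = \frac{1}{-153527} = - \frac{1}{153527}$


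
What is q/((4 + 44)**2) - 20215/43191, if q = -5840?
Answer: -2075075/691056 ≈ -3.0028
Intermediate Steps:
q/((4 + 44)**2) - 20215/43191 = -5840/(4 + 44)**2 - 20215/43191 = -5840/(48**2) - 20215*1/43191 = -5840/2304 - 20215/43191 = -5840*1/2304 - 20215/43191 = -365/144 - 20215/43191 = -2075075/691056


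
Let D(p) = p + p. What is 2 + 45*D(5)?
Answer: 452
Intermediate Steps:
D(p) = 2*p
2 + 45*D(5) = 2 + 45*(2*5) = 2 + 45*10 = 2 + 450 = 452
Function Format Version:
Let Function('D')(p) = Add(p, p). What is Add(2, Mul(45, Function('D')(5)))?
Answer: 452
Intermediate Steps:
Function('D')(p) = Mul(2, p)
Add(2, Mul(45, Function('D')(5))) = Add(2, Mul(45, Mul(2, 5))) = Add(2, Mul(45, 10)) = Add(2, 450) = 452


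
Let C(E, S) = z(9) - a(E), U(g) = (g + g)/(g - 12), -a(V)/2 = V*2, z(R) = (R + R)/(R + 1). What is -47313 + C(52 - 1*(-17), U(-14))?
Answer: -235176/5 ≈ -47035.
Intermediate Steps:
z(R) = 2*R/(1 + R) (z(R) = (2*R)/(1 + R) = 2*R/(1 + R))
a(V) = -4*V (a(V) = -2*V*2 = -4*V)
U(g) = 2*g/(-12 + g) (U(g) = (2*g)/(-12 + g) = 2*g/(-12 + g))
C(E, S) = 9/5 + 4*E (C(E, S) = 2*9/(1 + 9) - (-4)*E = 2*9/10 + 4*E = 2*9*(1/10) + 4*E = 9/5 + 4*E)
-47313 + C(52 - 1*(-17), U(-14)) = -47313 + (9/5 + 4*(52 - 1*(-17))) = -47313 + (9/5 + 4*(52 + 17)) = -47313 + (9/5 + 4*69) = -47313 + (9/5 + 276) = -47313 + 1389/5 = -235176/5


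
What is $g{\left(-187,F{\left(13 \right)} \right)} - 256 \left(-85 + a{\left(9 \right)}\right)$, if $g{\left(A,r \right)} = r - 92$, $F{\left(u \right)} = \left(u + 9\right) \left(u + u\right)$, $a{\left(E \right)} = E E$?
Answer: $1504$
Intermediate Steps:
$a{\left(E \right)} = E^{2}$
$F{\left(u \right)} = 2 u \left(9 + u\right)$ ($F{\left(u \right)} = \left(9 + u\right) 2 u = 2 u \left(9 + u\right)$)
$g{\left(A,r \right)} = -92 + r$ ($g{\left(A,r \right)} = r - 92 = -92 + r$)
$g{\left(-187,F{\left(13 \right)} \right)} - 256 \left(-85 + a{\left(9 \right)}\right) = \left(-92 + 2 \cdot 13 \left(9 + 13\right)\right) - 256 \left(-85 + 9^{2}\right) = \left(-92 + 2 \cdot 13 \cdot 22\right) - 256 \left(-85 + 81\right) = \left(-92 + 572\right) - 256 \left(-4\right) = 480 - -1024 = 480 + 1024 = 1504$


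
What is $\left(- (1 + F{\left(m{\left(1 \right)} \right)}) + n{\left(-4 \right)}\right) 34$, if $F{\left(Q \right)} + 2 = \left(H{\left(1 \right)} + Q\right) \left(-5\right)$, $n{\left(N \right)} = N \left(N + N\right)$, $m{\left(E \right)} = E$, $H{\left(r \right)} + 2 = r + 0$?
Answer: $1122$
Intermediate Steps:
$H{\left(r \right)} = -2 + r$ ($H{\left(r \right)} = -2 + \left(r + 0\right) = -2 + r$)
$n{\left(N \right)} = 2 N^{2}$ ($n{\left(N \right)} = N 2 N = 2 N^{2}$)
$F{\left(Q \right)} = 3 - 5 Q$ ($F{\left(Q \right)} = -2 + \left(\left(-2 + 1\right) + Q\right) \left(-5\right) = -2 + \left(-1 + Q\right) \left(-5\right) = -2 - \left(-5 + 5 Q\right) = 3 - 5 Q$)
$\left(- (1 + F{\left(m{\left(1 \right)} \right)}) + n{\left(-4 \right)}\right) 34 = \left(- (1 + \left(3 - 5\right)) + 2 \left(-4\right)^{2}\right) 34 = \left(- (1 + \left(3 - 5\right)) + 2 \cdot 16\right) 34 = \left(- (1 - 2) + 32\right) 34 = \left(\left(-1\right) \left(-1\right) + 32\right) 34 = \left(1 + 32\right) 34 = 33 \cdot 34 = 1122$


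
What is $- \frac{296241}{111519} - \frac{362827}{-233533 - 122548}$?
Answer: $- \frac{21674562436}{13236599013} \approx -1.6375$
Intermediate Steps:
$- \frac{296241}{111519} - \frac{362827}{-233533 - 122548} = \left(-296241\right) \frac{1}{111519} - \frac{362827}{-233533 - 122548} = - \frac{98747}{37173} - \frac{362827}{-356081} = - \frac{98747}{37173} - - \frac{362827}{356081} = - \frac{98747}{37173} + \frac{362827}{356081} = - \frac{21674562436}{13236599013}$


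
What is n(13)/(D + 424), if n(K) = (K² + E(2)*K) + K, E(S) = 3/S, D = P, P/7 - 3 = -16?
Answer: 403/666 ≈ 0.60511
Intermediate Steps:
P = -91 (P = 21 + 7*(-16) = 21 - 112 = -91)
D = -91
n(K) = K² + 5*K/2 (n(K) = (K² + (3/2)*K) + K = (K² + (3*(½))*K) + K = (K² + 3*K/2) + K = K² + 5*K/2)
n(13)/(D + 424) = ((½)*13*(5 + 2*13))/(-91 + 424) = ((½)*13*(5 + 26))/333 = ((½)*13*31)*(1/333) = (403/2)*(1/333) = 403/666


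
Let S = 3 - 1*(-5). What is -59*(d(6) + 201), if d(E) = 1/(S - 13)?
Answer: -59236/5 ≈ -11847.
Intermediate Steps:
S = 8 (S = 3 + 5 = 8)
d(E) = -1/5 (d(E) = 1/(8 - 13) = 1/(-5) = -1/5)
-59*(d(6) + 201) = -59*(-1/5 + 201) = -59*1004/5 = -59236/5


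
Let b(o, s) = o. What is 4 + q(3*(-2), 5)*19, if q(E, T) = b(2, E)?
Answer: 42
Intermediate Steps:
q(E, T) = 2
4 + q(3*(-2), 5)*19 = 4 + 2*19 = 4 + 38 = 42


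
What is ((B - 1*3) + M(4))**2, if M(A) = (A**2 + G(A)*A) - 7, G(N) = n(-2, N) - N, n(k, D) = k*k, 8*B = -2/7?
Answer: 27889/784 ≈ 35.573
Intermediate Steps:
B = -1/28 (B = (-2/7)/8 = (-2*1/7)/8 = (1/8)*(-2/7) = -1/28 ≈ -0.035714)
n(k, D) = k**2
G(N) = 4 - N (G(N) = (-2)**2 - N = 4 - N)
M(A) = -7 + A**2 + A*(4 - A) (M(A) = (A**2 + (4 - A)*A) - 7 = (A**2 + A*(4 - A)) - 7 = -7 + A**2 + A*(4 - A))
((B - 1*3) + M(4))**2 = ((-1/28 - 1*3) + (-7 + 4*4))**2 = ((-1/28 - 3) + (-7 + 16))**2 = (-85/28 + 9)**2 = (167/28)**2 = 27889/784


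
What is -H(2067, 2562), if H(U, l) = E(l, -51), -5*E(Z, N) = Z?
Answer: 2562/5 ≈ 512.40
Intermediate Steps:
E(Z, N) = -Z/5
H(U, l) = -l/5
-H(2067, 2562) = -(-1)*2562/5 = -1*(-2562/5) = 2562/5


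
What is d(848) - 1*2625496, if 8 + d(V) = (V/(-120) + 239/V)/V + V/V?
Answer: -28320145725983/10786560 ≈ -2.6255e+6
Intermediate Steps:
d(V) = -7 + (239/V - V/120)/V (d(V) = -8 + ((V/(-120) + 239/V)/V + V/V) = -8 + ((V*(-1/120) + 239/V)/V + 1) = -8 + ((-V/120 + 239/V)/V + 1) = -8 + ((239/V - V/120)/V + 1) = -8 + (1 + (239/V - V/120)/V) = -7 + (239/V - V/120)/V)
d(848) - 1*2625496 = (-841/120 + 239/848**2) - 1*2625496 = (-841/120 + 239*(1/719104)) - 2625496 = (-841/120 + 239/719104) - 2625496 = -75592223/10786560 - 2625496 = -28320145725983/10786560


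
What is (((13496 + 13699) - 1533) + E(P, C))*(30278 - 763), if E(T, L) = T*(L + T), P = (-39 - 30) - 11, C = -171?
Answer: 1350075130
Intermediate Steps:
P = -80 (P = -69 - 11 = -80)
(((13496 + 13699) - 1533) + E(P, C))*(30278 - 763) = (((13496 + 13699) - 1533) - 80*(-171 - 80))*(30278 - 763) = ((27195 - 1533) - 80*(-251))*29515 = (25662 + 20080)*29515 = 45742*29515 = 1350075130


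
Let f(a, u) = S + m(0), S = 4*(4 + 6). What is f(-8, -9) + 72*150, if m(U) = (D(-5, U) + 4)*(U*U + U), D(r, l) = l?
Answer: 10840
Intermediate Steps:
S = 40 (S = 4*10 = 40)
m(U) = (4 + U)*(U + U²) (m(U) = (U + 4)*(U*U + U) = (4 + U)*(U² + U) = (4 + U)*(U + U²))
f(a, u) = 40 (f(a, u) = 40 + 0*(4 + 0² + 5*0) = 40 + 0*(4 + 0 + 0) = 40 + 0*4 = 40 + 0 = 40)
f(-8, -9) + 72*150 = 40 + 72*150 = 40 + 10800 = 10840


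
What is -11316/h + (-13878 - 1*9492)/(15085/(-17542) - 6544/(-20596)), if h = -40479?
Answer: 1356290604589976/31466930849 ≈ 43102.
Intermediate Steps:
-11316/h + (-13878 - 1*9492)/(15085/(-17542) - 6544/(-20596)) = -11316/(-40479) + (-13878 - 1*9492)/(15085/(-17542) - 6544/(-20596)) = -11316*(-1/40479) + (-13878 - 9492)/(15085*(-1/17542) - 6544*(-1/20596)) = 3772/13493 - 23370/(-2155/2506 + 1636/5149) = 3772/13493 - 23370/(-6996279/12903394) = 3772/13493 - 23370*(-12903394/6996279) = 3772/13493 + 100517439260/2332093 = 1356290604589976/31466930849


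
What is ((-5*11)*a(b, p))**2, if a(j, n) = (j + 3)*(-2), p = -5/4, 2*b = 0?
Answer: 108900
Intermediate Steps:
b = 0 (b = (1/2)*0 = 0)
p = -5/4 (p = -5*1/4 = -5/4 ≈ -1.2500)
a(j, n) = -6 - 2*j (a(j, n) = (3 + j)*(-2) = -6 - 2*j)
((-5*11)*a(b, p))**2 = ((-5*11)*(-6 - 2*0))**2 = (-55*(-6 + 0))**2 = (-55*(-6))**2 = 330**2 = 108900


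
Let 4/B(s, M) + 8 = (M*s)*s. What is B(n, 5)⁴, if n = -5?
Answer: 256/187388721 ≈ 1.3661e-6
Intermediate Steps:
B(s, M) = 4/(-8 + M*s²) (B(s, M) = 4/(-8 + (M*s)*s) = 4/(-8 + M*s²))
B(n, 5)⁴ = (4/(-8 + 5*(-5)²))⁴ = (4/(-8 + 5*25))⁴ = (4/(-8 + 125))⁴ = (4/117)⁴ = 256/187388721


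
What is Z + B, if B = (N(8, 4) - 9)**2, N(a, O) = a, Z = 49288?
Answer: 49289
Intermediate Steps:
B = 1 (B = (8 - 9)**2 = (-1)**2 = 1)
Z + B = 49288 + 1 = 49289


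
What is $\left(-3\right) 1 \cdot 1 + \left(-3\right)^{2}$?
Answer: $6$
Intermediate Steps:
$\left(-3\right) 1 \cdot 1 + \left(-3\right)^{2} = \left(-3\right) 1 + 9 = -3 + 9 = 6$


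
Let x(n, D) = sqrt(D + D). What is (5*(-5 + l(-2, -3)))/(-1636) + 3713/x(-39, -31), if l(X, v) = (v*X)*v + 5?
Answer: 45/818 - 3713*I*sqrt(62)/62 ≈ 0.055012 - 471.55*I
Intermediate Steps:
l(X, v) = 5 + X*v**2 (l(X, v) = (X*v)*v + 5 = X*v**2 + 5 = 5 + X*v**2)
x(n, D) = sqrt(2)*sqrt(D) (x(n, D) = sqrt(2*D) = sqrt(2)*sqrt(D))
(5*(-5 + l(-2, -3)))/(-1636) + 3713/x(-39, -31) = (5*(-5 + (5 - 2*(-3)**2)))/(-1636) + 3713/((sqrt(2)*sqrt(-31))) = (5*(-5 + (5 - 2*9)))*(-1/1636) + 3713/((sqrt(2)*(I*sqrt(31)))) = (5*(-5 + (5 - 18)))*(-1/1636) + 3713/((I*sqrt(62))) = (5*(-5 - 13))*(-1/1636) + 3713*(-I*sqrt(62)/62) = (5*(-18))*(-1/1636) - 3713*I*sqrt(62)/62 = -90*(-1/1636) - 3713*I*sqrt(62)/62 = 45/818 - 3713*I*sqrt(62)/62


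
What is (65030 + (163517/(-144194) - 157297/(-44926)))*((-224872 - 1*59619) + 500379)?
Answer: 3248216566282439216/231359273 ≈ 1.4040e+10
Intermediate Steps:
(65030 + (163517/(-144194) - 157297/(-44926)))*((-224872 - 1*59619) + 500379) = (65030 + (163517*(-1/144194) - 157297*(-1/44926)))*((-224872 - 59619) + 500379) = (65030 + (-163517/144194 + 22471/6418))*(-284491 + 500379) = (65030 + 547682817/231359273)*215888 = (15045841206007/231359273)*215888 = 3248216566282439216/231359273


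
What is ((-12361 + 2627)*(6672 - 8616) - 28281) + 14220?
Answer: 18908835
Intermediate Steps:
((-12361 + 2627)*(6672 - 8616) - 28281) + 14220 = (-9734*(-1944) - 28281) + 14220 = (18922896 - 28281) + 14220 = 18894615 + 14220 = 18908835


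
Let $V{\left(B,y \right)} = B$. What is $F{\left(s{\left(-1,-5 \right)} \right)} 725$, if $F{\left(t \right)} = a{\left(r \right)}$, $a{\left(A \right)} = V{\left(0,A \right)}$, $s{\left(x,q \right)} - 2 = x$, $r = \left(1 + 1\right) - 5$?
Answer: $0$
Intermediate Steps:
$r = -3$ ($r = 2 - 5 = -3$)
$s{\left(x,q \right)} = 2 + x$
$a{\left(A \right)} = 0$
$F{\left(t \right)} = 0$
$F{\left(s{\left(-1,-5 \right)} \right)} 725 = 0 \cdot 725 = 0$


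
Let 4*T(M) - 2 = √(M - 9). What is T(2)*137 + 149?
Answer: 435/2 + 137*I*√7/4 ≈ 217.5 + 90.617*I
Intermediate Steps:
T(M) = ½ + √(-9 + M)/4 (T(M) = ½ + √(M - 9)/4 = ½ + √(-9 + M)/4)
T(2)*137 + 149 = (½ + √(-9 + 2)/4)*137 + 149 = (½ + √(-7)/4)*137 + 149 = (½ + (I*√7)/4)*137 + 149 = (½ + I*√7/4)*137 + 149 = (137/2 + 137*I*√7/4) + 149 = 435/2 + 137*I*√7/4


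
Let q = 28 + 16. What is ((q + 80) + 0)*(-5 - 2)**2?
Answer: 6076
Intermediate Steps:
q = 44
((q + 80) + 0)*(-5 - 2)**2 = ((44 + 80) + 0)*(-5 - 2)**2 = (124 + 0)*(-7)**2 = 124*49 = 6076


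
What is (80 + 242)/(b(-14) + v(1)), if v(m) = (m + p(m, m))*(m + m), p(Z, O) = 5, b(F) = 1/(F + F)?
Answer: 9016/335 ≈ 26.913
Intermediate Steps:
b(F) = 1/(2*F)
v(m) = 2*m*(5 + m) (v(m) = (m + 5)*(m + m) = (5 + m)*(2*m) = 2*m*(5 + m))
(80 + 242)/(b(-14) + v(1)) = (80 + 242)/((½)/(-14) + 2*1*(5 + 1)) = 322/((½)*(-1/14) + 2*1*6) = 322/(-1/28 + 12) = 322/(335/28) = 322*(28/335) = 9016/335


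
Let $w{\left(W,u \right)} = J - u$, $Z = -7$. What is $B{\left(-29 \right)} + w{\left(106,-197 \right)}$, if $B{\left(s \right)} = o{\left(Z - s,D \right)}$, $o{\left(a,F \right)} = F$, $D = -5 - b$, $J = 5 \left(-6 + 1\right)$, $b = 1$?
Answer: $166$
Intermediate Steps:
$J = -25$ ($J = 5 \left(-5\right) = -25$)
$D = -6$ ($D = -5 - 1 = -6$)
$w{\left(W,u \right)} = -25 - u$
$B{\left(s \right)} = -6$
$B{\left(-29 \right)} + w{\left(106,-197 \right)} = -6 - -172 = -6 + \left(-25 + 197\right) = -6 + 172 = 166$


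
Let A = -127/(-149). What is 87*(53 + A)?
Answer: 698088/149 ≈ 4685.2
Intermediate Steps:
A = 127/149 (A = -127*(-1/149) = 127/149 ≈ 0.85235)
87*(53 + A) = 87*(53 + 127/149) = 87*(8024/149) = 698088/149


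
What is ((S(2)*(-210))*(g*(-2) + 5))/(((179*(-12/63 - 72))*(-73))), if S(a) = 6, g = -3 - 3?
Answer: -112455/4952393 ≈ -0.022707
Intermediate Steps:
g = -6
((S(2)*(-210))*(g*(-2) + 5))/(((179*(-12/63 - 72))*(-73))) = ((6*(-210))*(-6*(-2) + 5))/(((179*(-12/63 - 72))*(-73))) = (-1260*(12 + 5))/(((179*(-12*1/63 - 72))*(-73))) = (-1260*17)/(((179*(-4/21 - 72))*(-73))) = -21420/((179*(-1516/21))*(-73)) = -21420/((-271364/21*(-73))) = -21420/19809572/21 = -21420*21/19809572 = -112455/4952393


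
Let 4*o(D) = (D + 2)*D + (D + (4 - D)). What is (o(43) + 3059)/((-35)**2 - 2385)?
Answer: -2835/928 ≈ -3.0550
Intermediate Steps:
o(D) = 1 + D*(2 + D)/4 (o(D) = ((D + 2)*D + (D + (4 - D)))/4 = ((2 + D)*D + 4)/4 = (D*(2 + D) + 4)/4 = (4 + D*(2 + D))/4 = 1 + D*(2 + D)/4)
(o(43) + 3059)/((-35)**2 - 2385) = ((1 + (1/2)*43 + (1/4)*43**2) + 3059)/((-35)**2 - 2385) = ((1 + 43/2 + (1/4)*1849) + 3059)/(1225 - 2385) = ((1 + 43/2 + 1849/4) + 3059)/(-1160) = (1939/4 + 3059)*(-1/1160) = (14175/4)*(-1/1160) = -2835/928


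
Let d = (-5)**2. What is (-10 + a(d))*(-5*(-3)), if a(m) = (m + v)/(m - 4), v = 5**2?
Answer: -800/7 ≈ -114.29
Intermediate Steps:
v = 25
d = 25
a(m) = (25 + m)/(-4 + m) (a(m) = (m + 25)/(m - 4) = (25 + m)/(-4 + m))
(-10 + a(d))*(-5*(-3)) = (-10 + (25 + 25)/(-4 + 25))*(-5*(-3)) = (-10 + 50/21)*15 = -160/21*15 = -800/7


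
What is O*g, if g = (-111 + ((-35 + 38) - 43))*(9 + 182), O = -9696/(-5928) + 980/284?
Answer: -2572588359/17537 ≈ -1.4670e+5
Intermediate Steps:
O = 89199/17537 (O = -9696*(-1/5928) + 980*(1/284) = 404/247 + 245/71 = 89199/17537 ≈ 5.0863)
g = -28841 (g = (-111 + (3 - 43))*191 = (-111 - 40)*191 = -151*191 = -28841)
O*g = (89199/17537)*(-28841) = -2572588359/17537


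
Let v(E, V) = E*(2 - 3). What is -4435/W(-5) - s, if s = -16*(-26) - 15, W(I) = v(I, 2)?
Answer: -1288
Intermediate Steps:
v(E, V) = -E (v(E, V) = E*(-1) = -E)
W(I) = -I
s = 401 (s = 416 - 15 = 401)
-4435/W(-5) - s = -4435/((-1*(-5))) - 1*401 = -4435/5 - 401 = -4435*⅕ - 401 = -887 - 401 = -1288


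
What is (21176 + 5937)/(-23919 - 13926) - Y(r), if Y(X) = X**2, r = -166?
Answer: -1042883933/37845 ≈ -27557.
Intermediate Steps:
(21176 + 5937)/(-23919 - 13926) - Y(r) = (21176 + 5937)/(-23919 - 13926) - 1*(-166)**2 = 27113/(-37845) - 1*27556 = 27113*(-1/37845) - 27556 = -27113/37845 - 27556 = -1042883933/37845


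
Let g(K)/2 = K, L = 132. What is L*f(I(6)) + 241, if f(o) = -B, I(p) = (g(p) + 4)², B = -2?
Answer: 505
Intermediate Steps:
g(K) = 2*K
I(p) = (4 + 2*p)² (I(p) = (2*p + 4)² = (4 + 2*p)²)
f(o) = 2 (f(o) = -1*(-2) = 2)
L*f(I(6)) + 241 = 132*2 + 241 = 264 + 241 = 505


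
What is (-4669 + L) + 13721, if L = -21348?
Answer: -12296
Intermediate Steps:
(-4669 + L) + 13721 = (-4669 - 21348) + 13721 = -26017 + 13721 = -12296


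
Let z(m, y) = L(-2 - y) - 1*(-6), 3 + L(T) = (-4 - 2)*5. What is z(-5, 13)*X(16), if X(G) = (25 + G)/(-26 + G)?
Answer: 1107/10 ≈ 110.70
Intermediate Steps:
L(T) = -33 (L(T) = -3 + (-4 - 2)*5 = -3 - 6*5 = -3 - 30 = -33)
z(m, y) = -27 (z(m, y) = -33 - 1*(-6) = -33 + 6 = -27)
X(G) = (25 + G)/(-26 + G)
z(-5, 13)*X(16) = -27*(25 + 16)/(-26 + 16) = -27*41/(-10) = -(-27)*41/10 = -27*(-41/10) = 1107/10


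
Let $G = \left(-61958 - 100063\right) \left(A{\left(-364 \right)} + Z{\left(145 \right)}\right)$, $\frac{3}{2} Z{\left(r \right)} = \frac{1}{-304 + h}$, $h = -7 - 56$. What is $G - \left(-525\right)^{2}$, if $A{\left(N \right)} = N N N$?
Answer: $\frac{2867751451318247}{367} \approx 7.814 \cdot 10^{12}$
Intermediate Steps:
$h = -63$ ($h = -7 - 56 = -63$)
$A{\left(N \right)} = N^{3}$ ($A{\left(N \right)} = N^{2} N = N^{3}$)
$Z{\left(r \right)} = - \frac{2}{1101}$ ($Z{\left(r \right)} = \frac{2}{3 \left(-304 - 63\right)} = \frac{2}{3 \left(-367\right)} = \frac{2}{3} \left(- \frac{1}{367}\right) = - \frac{2}{1101}$)
$G = \frac{2867751552472622}{367}$ ($G = \left(-61958 - 100063\right) \left(\left(-364\right)^{3} - \frac{2}{1101}\right) = - 162021 \left(-48228544 - \frac{2}{1101}\right) = \left(-162021\right) \left(- \frac{53099626946}{1101}\right) = \frac{2867751552472622}{367} \approx 7.814 \cdot 10^{12}$)
$G - \left(-525\right)^{2} = \frac{2867751552472622}{367} - \left(-525\right)^{2} = \frac{2867751552472622}{367} - 275625 = \frac{2867751451318247}{367}$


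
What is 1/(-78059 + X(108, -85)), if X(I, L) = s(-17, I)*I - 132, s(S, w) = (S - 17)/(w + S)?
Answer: -91/7119053 ≈ -1.2783e-5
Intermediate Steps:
s(S, w) = (-17 + S)/(S + w)
X(I, L) = -132 - 34*I/(-17 + I) (X(I, L) = ((-17 - 17)/(-17 + I))*I - 132 = (-34/(-17 + I))*I - 132 = -34*I/(-17 + I) - 132 = -132 - 34*I/(-17 + I))
1/(-78059 + X(108, -85)) = 1/(-78059 + 2*(1122 - 83*108)/(-17 + 108)) = 1/(-78059 + 2*(1122 - 8964)/91) = 1/(-78059 + 2*(1/91)*(-7842)) = 1/(-78059 - 15684/91) = 1/(-7119053/91) = -91/7119053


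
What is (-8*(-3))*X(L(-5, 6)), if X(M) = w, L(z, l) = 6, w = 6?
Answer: 144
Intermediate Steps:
X(M) = 6
(-8*(-3))*X(L(-5, 6)) = -8*(-3)*6 = 24*6 = 144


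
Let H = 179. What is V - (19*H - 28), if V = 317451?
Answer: 314078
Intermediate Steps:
V - (19*H - 28) = 317451 - (19*179 - 28) = 317451 - (3401 - 28) = 317451 - 1*3373 = 317451 - 3373 = 314078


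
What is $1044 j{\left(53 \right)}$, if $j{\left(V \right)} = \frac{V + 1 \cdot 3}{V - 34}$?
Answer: $\frac{58464}{19} \approx 3077.1$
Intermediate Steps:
$j{\left(V \right)} = \frac{3 + V}{-34 + V}$ ($j{\left(V \right)} = \frac{V + 3}{-34 + V} = \frac{3 + V}{-34 + V}$)
$1044 j{\left(53 \right)} = 1044 \frac{3 + 53}{-34 + 53} = 1044 \cdot \frac{1}{19} \cdot 56 = 1044 \cdot \frac{56}{19} = \frac{58464}{19}$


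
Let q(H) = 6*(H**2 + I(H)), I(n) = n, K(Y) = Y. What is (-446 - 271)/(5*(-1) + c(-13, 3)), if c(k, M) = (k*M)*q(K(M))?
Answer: 717/2813 ≈ 0.25489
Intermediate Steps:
q(H) = 6*H + 6*H**2 (q(H) = 6*(H**2 + H) = 6*(H + H**2) = 6*H + 6*H**2)
c(k, M) = 6*k*M**2*(1 + M) (c(k, M) = (k*M)*(6*M*(1 + M)) = (M*k)*(6*M*(1 + M)) = 6*k*M**2*(1 + M))
(-446 - 271)/(5*(-1) + c(-13, 3)) = (-446 - 271)/(5*(-1) + 6*(-13)*3**2*(1 + 3)) = -717/(-5 + 6*(-13)*9*4) = -717/(-5 - 2808) = -717/(-2813) = -717*(-1/2813) = 717/2813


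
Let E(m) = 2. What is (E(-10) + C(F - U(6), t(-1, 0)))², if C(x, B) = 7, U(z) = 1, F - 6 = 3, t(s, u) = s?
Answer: 81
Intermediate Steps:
F = 9 (F = 6 + 3 = 9)
(E(-10) + C(F - U(6), t(-1, 0)))² = (2 + 7)² = 9² = 81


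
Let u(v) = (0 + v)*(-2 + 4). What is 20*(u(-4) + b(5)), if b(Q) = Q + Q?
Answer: 40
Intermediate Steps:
u(v) = 2*v (u(v) = v*2 = 2*v)
b(Q) = 2*Q
20*(u(-4) + b(5)) = 20*(2*(-4) + 2*5) = 20*(-8 + 10) = 20*2 = 40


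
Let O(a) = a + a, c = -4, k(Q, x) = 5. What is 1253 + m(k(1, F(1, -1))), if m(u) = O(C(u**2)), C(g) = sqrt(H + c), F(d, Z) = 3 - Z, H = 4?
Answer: 1253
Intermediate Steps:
C(g) = 0 (C(g) = sqrt(4 - 4) = sqrt(0) = 0)
O(a) = 2*a
m(u) = 0 (m(u) = 2*0 = 0)
1253 + m(k(1, F(1, -1))) = 1253 + 0 = 1253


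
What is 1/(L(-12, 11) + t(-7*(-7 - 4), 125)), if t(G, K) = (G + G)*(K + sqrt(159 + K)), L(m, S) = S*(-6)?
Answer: 109/2052787 - 7*sqrt(71)/8211148 ≈ 4.5915e-5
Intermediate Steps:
L(m, S) = -6*S
t(G, K) = 2*G*(K + sqrt(159 + K)) (t(G, K) = (2*G)*(K + sqrt(159 + K)) = 2*G*(K + sqrt(159 + K)))
1/(L(-12, 11) + t(-7*(-7 - 4), 125)) = 1/(-6*11 + 2*(-7*(-7 - 4))*(125 + sqrt(159 + 125))) = 1/(-66 + 2*(-7*(-11))*(125 + sqrt(284))) = 1/(-66 + 2*77*(125 + 2*sqrt(71))) = 1/(-66 + (19250 + 308*sqrt(71))) = 1/(19184 + 308*sqrt(71))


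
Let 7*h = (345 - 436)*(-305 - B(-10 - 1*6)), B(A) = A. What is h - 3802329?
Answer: -3798572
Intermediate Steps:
h = 3757 (h = ((345 - 436)*(-305 - (-10 - 1*6)))/7 = (-91*(-305 - (-10 - 6)))/7 = (-91*(-305 - 1*(-16)))/7 = (-91*(-305 + 16))/7 = (-91*(-289))/7 = (⅐)*26299 = 3757)
h - 3802329 = 3757 - 3802329 = -3798572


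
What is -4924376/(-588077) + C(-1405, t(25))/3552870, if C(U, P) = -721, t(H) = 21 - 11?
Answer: 17495243755603/2089361130990 ≈ 8.3735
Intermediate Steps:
t(H) = 10
-4924376/(-588077) + C(-1405, t(25))/3552870 = -4924376/(-588077) - 721/3552870 = -4924376*(-1/588077) - 721*1/3552870 = 4924376/588077 - 721/3552870 = 17495243755603/2089361130990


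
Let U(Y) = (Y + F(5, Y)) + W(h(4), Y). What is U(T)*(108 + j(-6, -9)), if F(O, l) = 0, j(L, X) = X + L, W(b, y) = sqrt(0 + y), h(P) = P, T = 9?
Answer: 1116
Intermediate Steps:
W(b, y) = sqrt(y)
j(L, X) = L + X
U(Y) = Y + sqrt(Y) (U(Y) = (Y + 0) + sqrt(Y) = Y + sqrt(Y))
U(T)*(108 + j(-6, -9)) = (9 + sqrt(9))*(108 + (-6 - 9)) = (9 + 3)*(108 - 15) = 12*93 = 1116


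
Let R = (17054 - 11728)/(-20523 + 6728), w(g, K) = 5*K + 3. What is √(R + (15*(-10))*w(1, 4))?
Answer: 2*I*√164153864605/13795 ≈ 58.74*I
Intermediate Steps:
w(g, K) = 3 + 5*K
R = -5326/13795 (R = 5326/(-13795) = 5326*(-1/13795) = -5326/13795 ≈ -0.38608)
√(R + (15*(-10))*w(1, 4)) = √(-5326/13795 + (15*(-10))*(3 + 5*4)) = √(-5326/13795 - 150*(3 + 20)) = √(-5326/13795 - 150*23) = √(-5326/13795 - 3450) = √(-47598076/13795) = 2*I*√164153864605/13795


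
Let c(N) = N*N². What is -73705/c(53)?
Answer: -73705/148877 ≈ -0.49507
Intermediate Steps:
c(N) = N³
-73705/c(53) = -73705/(53³) = -73705/148877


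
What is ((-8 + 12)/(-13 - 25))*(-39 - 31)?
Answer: 140/19 ≈ 7.3684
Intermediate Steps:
((-8 + 12)/(-13 - 25))*(-39 - 31) = (4/(-38))*(-70) = (4*(-1/38))*(-70) = -2/19*(-70) = 140/19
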